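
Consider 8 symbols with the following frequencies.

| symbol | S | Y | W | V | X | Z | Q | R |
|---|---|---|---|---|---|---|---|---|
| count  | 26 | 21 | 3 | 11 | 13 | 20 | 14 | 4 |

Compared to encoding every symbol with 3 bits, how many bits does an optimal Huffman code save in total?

Fixed-length: 3 bits × 112 symbols = 336 bits.
Huffman merges:
W(3) + R(4) → 7
7 + V(11) → 18
X(13) + Q(14) → 27
18 + Z(20) → 38
Y(21) + S(26) → 47
27 + 38 → 65
47 + 65 → 112
Huffman total = 7 + 18 + 27 + 38 + 47 + 65 + 112 = 314 bits.
Saving = 336 − 314 = 22 bits.

22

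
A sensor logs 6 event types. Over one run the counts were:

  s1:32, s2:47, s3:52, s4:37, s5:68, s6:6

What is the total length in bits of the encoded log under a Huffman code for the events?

Merge the two smallest weights repeatedly:
s6(6) + s1(32) → 38
s4(37) + 38 → 75
s2(47) + s3(52) → 99
s5(68) + 75 → 143
99 + 143 → 242
The encoded length is the sum of every internal node's weight: 38 + 75 + 99 + 143 + 242 = 597 bits.

597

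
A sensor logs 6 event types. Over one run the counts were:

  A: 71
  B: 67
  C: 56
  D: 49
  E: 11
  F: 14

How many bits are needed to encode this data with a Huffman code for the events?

Build the Huffman tree bottom-up:
E(11) + F(14) → 25
25 + D(49) → 74
C(56) + B(67) → 123
A(71) + 74 → 145
123 + 145 → 268
Total encoded bits = sum of merged weights = 25 + 74 + 123 + 145 + 268 = 635.

635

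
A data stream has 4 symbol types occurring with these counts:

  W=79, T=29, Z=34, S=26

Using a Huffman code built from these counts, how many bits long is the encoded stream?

Merge the two smallest weights repeatedly:
merge S(26) and T(29): 55
merge Z(34) and 55: 89
merge W(79) and 89: 168
Each symbol's bit-cost is frequency × depth; summing gives 312 bits (equivalently 55 + 89 + 168).

312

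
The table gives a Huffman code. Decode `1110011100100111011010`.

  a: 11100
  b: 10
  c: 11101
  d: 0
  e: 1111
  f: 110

Read left to right; each codeword is recognised as soon as it completes (prefix code):
  11100→a | 11100→a | 10→b | 0→d | 11101→c | 10→b | 10→b
Decoded message: aabdcbb

aabdcbb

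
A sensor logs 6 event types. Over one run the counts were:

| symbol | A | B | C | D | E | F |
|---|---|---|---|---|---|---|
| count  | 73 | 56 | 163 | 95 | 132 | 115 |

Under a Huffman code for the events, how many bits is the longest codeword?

3

Merge the two lowest-weight nodes at each step:
merge B(56) and A(73): 129
merge D(95) and F(115): 210
merge 129 and E(132): 261
merge C(163) and 210: 373
merge 261 and 373: 634
Maximum depth reached is 3.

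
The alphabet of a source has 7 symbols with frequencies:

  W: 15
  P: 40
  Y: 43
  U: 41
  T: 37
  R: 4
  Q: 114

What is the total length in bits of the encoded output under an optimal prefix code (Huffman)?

729

Merge the two smallest weights repeatedly:
combine R(4), W(15) → 19
combine 19, T(37) → 56
combine P(40), U(41) → 81
combine Y(43), 56 → 99
combine 81, 99 → 180
combine Q(114), 180 → 294
Total encoded bits = sum of merged weights = 19 + 56 + 81 + 99 + 180 + 294 = 729.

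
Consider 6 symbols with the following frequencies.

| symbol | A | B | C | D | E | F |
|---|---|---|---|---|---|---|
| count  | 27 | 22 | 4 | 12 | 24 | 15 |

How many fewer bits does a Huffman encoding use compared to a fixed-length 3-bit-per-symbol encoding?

Fixed-length: 3 bits × 104 symbols = 312 bits.
Huffman merges:
merge C(4) and D(12): 16
merge F(15) and 16: 31
merge B(22) and E(24): 46
merge A(27) and 31: 58
merge 46 and 58: 104
Huffman total = 16 + 31 + 46 + 58 + 104 = 255 bits.
Saving = 312 − 255 = 57 bits.

57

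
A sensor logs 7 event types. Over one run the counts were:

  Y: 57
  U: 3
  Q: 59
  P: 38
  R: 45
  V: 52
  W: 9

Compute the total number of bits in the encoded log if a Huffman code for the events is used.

683

Merge the two smallest weights repeatedly:
combine U(3), W(9) → 12
combine 12, P(38) → 50
combine R(45), 50 → 95
combine V(52), Y(57) → 109
combine Q(59), 95 → 154
combine 109, 154 → 263
Total encoded bits = sum of merged weights = 12 + 50 + 95 + 109 + 154 + 263 = 683.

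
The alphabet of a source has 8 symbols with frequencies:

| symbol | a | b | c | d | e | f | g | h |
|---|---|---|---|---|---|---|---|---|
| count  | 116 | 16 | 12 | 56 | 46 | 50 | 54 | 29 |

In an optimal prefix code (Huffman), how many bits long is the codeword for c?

Build the tree from the bottom:
c(12) + b(16) → 28
28 + h(29) → 57
e(46) + f(50) → 96
g(54) + d(56) → 110
57 + 96 → 153
110 + a(116) → 226
153 + 226 → 379
The subtree containing c is merged 4 times, so code length = 4.

4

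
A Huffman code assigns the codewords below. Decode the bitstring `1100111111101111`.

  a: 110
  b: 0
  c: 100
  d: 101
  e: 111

Read left to right; each codeword is recognised as soon as it completes (prefix code):
  110→a | 0→b | 111→e | 111→e | 101→d | 111→e
Decoded message: abeede

abeede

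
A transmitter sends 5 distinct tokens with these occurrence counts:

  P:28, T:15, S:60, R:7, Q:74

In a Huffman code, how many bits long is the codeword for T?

4

Repeatedly merge the two smallest:
combine R(7), T(15) → 22
combine 22, P(28) → 50
combine 50, S(60) → 110
combine Q(74), 110 → 184
T sits 4 levels below the root, so its codeword is 4 bits.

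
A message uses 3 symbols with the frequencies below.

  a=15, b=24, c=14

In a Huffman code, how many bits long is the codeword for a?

Repeatedly merge the two smallest:
c(14) + a(15) → 29
b(24) + 29 → 53
a's leaf is at depth 2, giving a 2-bit codeword.

2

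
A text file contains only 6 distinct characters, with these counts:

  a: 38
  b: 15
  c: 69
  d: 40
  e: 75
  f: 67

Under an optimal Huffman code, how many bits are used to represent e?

2

Huffman merges, smallest pair first:
combine b(15), a(38) → 53
combine d(40), 53 → 93
combine f(67), c(69) → 136
combine e(75), 93 → 168
combine 136, 168 → 304
e sits 2 levels below the root, so its codeword is 2 bits.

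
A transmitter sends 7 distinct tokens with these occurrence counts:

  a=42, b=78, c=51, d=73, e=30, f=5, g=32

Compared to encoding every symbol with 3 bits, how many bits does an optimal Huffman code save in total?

116

Fixed-length: 3 bits × 311 symbols = 933 bits.
Huffman merges:
f(5) + e(30) → 35
g(32) + 35 → 67
a(42) + c(51) → 93
67 + d(73) → 140
b(78) + 93 → 171
140 + 171 → 311
Huffman total = 35 + 67 + 93 + 140 + 171 + 311 = 817 bits.
Saving = 933 − 817 = 116 bits.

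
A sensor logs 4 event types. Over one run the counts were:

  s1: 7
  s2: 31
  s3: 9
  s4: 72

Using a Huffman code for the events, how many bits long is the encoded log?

Greedily combine the two least-frequent nodes:
s1(7) + s3(9) → 16
16 + s2(31) → 47
47 + s4(72) → 119
Each symbol's bit-cost is frequency × depth; summing gives 182 bits (equivalently 16 + 47 + 119).

182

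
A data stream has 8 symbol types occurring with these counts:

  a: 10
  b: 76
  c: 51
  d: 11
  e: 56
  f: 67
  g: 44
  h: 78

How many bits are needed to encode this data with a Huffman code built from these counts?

Build the Huffman tree bottom-up:
merge a(10) and d(11): 21
merge 21 and g(44): 65
merge c(51) and e(56): 107
merge 65 and f(67): 132
merge b(76) and h(78): 154
merge 107 and 132: 239
merge 154 and 239: 393
The encoded length is the sum of every internal node's weight: 21 + 65 + 107 + 132 + 154 + 239 + 393 = 1111 bits.

1111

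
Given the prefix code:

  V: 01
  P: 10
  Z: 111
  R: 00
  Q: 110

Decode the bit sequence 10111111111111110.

PZZZZQ

Read left to right; each codeword is recognised as soon as it completes (prefix code):
  10→P | 111→Z | 111→Z | 111→Z | 111→Z | 110→Q
Decoded message: PZZZZQ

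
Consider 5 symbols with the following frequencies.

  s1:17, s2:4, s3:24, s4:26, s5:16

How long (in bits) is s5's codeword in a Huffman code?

Build the tree from the bottom:
merge s2(4) and s5(16): 20
merge s1(17) and 20: 37
merge s3(24) and s4(26): 50
merge 37 and 50: 87
s5's leaf is at depth 3, giving a 3-bit codeword.

3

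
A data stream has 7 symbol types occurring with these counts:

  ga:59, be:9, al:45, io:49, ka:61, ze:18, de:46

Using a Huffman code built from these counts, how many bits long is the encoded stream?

768

Build the Huffman tree bottom-up:
combine be(9), ze(18) → 27
combine 27, al(45) → 72
combine de(46), io(49) → 95
combine ga(59), ka(61) → 120
combine 72, 95 → 167
combine 120, 167 → 287
Each symbol's bit-cost is frequency × depth; summing gives 768 bits (equivalently 27 + 72 + 95 + 120 + 167 + 287).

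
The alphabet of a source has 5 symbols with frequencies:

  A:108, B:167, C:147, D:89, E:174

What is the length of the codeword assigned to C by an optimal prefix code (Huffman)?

2

Repeatedly merge the two smallest:
combine D(89), A(108) → 197
combine C(147), B(167) → 314
combine E(174), 197 → 371
combine 314, 371 → 685
C's leaf is at depth 2, giving a 2-bit codeword.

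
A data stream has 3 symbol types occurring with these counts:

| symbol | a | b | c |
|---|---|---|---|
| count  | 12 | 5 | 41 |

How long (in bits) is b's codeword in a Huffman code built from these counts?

2

Huffman merges, smallest pair first:
combine b(5), a(12) → 17
combine 17, c(41) → 58
b sits 2 levels below the root, so its codeword is 2 bits.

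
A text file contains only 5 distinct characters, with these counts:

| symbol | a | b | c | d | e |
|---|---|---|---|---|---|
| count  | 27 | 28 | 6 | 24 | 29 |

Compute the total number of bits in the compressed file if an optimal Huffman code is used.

Merge the two smallest weights repeatedly:
merge c(6) and d(24): 30
merge a(27) and b(28): 55
merge e(29) and 30: 59
merge 55 and 59: 114
Total encoded bits = sum of merged weights = 30 + 55 + 59 + 114 = 258.

258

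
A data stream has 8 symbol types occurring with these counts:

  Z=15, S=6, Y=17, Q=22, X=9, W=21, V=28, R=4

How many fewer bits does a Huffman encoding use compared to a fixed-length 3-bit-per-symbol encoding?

Fixed-length: 3 bits × 122 symbols = 366 bits.
Huffman merges:
merge R(4) and S(6): 10
merge X(9) and 10: 19
merge Z(15) and Y(17): 32
merge 19 and W(21): 40
merge Q(22) and V(28): 50
merge 32 and 40: 72
merge 50 and 72: 122
Huffman total = 10 + 19 + 32 + 40 + 50 + 72 + 122 = 345 bits.
Saving = 366 − 345 = 21 bits.

21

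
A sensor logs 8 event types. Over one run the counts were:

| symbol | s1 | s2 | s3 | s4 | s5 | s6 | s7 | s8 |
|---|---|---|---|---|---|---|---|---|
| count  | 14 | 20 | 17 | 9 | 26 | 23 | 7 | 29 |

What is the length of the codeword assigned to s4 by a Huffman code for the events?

4

Huffman merges, smallest pair first:
combine s7(7), s4(9) → 16
combine s1(14), 16 → 30
combine s3(17), s2(20) → 37
combine s6(23), s5(26) → 49
combine s8(29), 30 → 59
combine 37, 49 → 86
combine 59, 86 → 145
The subtree containing s4 is merged 4 times, so code length = 4.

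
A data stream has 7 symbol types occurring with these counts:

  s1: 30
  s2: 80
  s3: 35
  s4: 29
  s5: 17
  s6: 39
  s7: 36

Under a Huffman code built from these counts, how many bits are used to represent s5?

Repeatedly merge the two smallest:
combine s5(17), s4(29) → 46
combine s1(30), s3(35) → 65
combine s7(36), s6(39) → 75
combine 46, 65 → 111
combine 75, s2(80) → 155
combine 111, 155 → 266
s5's leaf is at depth 3, giving a 3-bit codeword.

3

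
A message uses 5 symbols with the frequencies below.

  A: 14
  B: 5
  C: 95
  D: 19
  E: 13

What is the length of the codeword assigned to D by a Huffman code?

2

Repeatedly merge the two smallest:
B(5) + E(13) → 18
A(14) + 18 → 32
D(19) + 32 → 51
51 + C(95) → 146
D's leaf is at depth 2, giving a 2-bit codeword.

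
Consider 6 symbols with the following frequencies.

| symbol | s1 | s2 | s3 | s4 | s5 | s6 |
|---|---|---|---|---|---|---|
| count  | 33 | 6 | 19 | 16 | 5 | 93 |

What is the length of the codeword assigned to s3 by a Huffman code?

3

Huffman merges, smallest pair first:
merge s5(5) and s2(6): 11
merge 11 and s4(16): 27
merge s3(19) and 27: 46
merge s1(33) and 46: 79
merge 79 and s6(93): 172
s3 sits 3 levels below the root, so its codeword is 3 bits.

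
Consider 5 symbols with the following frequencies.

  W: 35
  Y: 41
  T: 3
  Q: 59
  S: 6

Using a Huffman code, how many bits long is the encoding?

282

Greedily combine the two least-frequent nodes:
T(3) + S(6) → 9
9 + W(35) → 44
Y(41) + 44 → 85
Q(59) + 85 → 144
Total encoded bits = sum of merged weights = 9 + 44 + 85 + 144 = 282.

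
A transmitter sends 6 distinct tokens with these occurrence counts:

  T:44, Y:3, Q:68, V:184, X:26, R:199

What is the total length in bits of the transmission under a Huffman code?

1092

Merge the two smallest weights repeatedly:
Y(3) + X(26) → 29
29 + T(44) → 73
Q(68) + 73 → 141
141 + V(184) → 325
R(199) + 325 → 524
The encoded length is the sum of every internal node's weight: 29 + 73 + 141 + 325 + 524 = 1092 bits.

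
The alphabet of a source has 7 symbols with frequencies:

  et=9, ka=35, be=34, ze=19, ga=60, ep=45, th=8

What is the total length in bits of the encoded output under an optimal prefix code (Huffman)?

542

Greedily combine the two least-frequent nodes:
combine th(8), et(9) → 17
combine 17, ze(19) → 36
combine be(34), ka(35) → 69
combine 36, ep(45) → 81
combine ga(60), 69 → 129
combine 81, 129 → 210
The encoded length is the sum of every internal node's weight: 17 + 36 + 69 + 81 + 129 + 210 = 542 bits.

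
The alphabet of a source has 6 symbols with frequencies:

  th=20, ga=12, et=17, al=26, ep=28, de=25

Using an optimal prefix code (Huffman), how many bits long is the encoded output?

330

Build the Huffman tree bottom-up:
combine ga(12), et(17) → 29
combine th(20), de(25) → 45
combine al(26), ep(28) → 54
combine 29, 45 → 74
combine 54, 74 → 128
The encoded length is the sum of every internal node's weight: 29 + 45 + 54 + 74 + 128 = 330 bits.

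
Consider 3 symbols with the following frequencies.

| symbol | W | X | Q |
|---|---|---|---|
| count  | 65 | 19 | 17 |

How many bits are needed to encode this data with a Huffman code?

137

Greedily combine the two least-frequent nodes:
combine Q(17), X(19) → 36
combine 36, W(65) → 101
Each symbol's bit-cost is frequency × depth; summing gives 137 bits (equivalently 36 + 101).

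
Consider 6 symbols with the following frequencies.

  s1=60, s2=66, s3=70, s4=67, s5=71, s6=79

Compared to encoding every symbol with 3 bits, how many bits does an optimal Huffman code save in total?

Fixed-length: 3 bits × 413 symbols = 1239 bits.
Huffman merges:
merge s1(60) and s2(66): 126
merge s4(67) and s3(70): 137
merge s5(71) and s6(79): 150
merge 126 and 137: 263
merge 150 and 263: 413
Huffman total = 126 + 137 + 150 + 263 + 413 = 1089 bits.
Saving = 1239 − 1089 = 150 bits.

150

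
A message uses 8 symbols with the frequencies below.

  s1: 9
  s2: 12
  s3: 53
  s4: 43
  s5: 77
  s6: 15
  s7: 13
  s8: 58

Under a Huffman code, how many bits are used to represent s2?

Build the tree from the bottom:
s1(9) + s2(12) → 21
s7(13) + s6(15) → 28
21 + 28 → 49
s4(43) + 49 → 92
s3(53) + s8(58) → 111
s5(77) + 92 → 169
111 + 169 → 280
The subtree containing s2 is merged 5 times, so code length = 5.

5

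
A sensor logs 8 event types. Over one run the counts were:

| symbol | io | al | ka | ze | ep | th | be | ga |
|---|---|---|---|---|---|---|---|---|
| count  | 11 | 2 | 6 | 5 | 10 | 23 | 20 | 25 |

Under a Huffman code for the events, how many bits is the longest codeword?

5

Merge the two lowest-weight nodes at each step:
combine al(2), ze(5) → 7
combine ka(6), 7 → 13
combine ep(10), io(11) → 21
combine 13, be(20) → 33
combine 21, th(23) → 44
combine ga(25), 33 → 58
combine 44, 58 → 102
The first pair merged (al, ze) ends up deepest, at depth 5.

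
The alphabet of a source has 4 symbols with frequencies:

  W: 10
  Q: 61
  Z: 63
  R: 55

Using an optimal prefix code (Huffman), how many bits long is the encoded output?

Greedily combine the two least-frequent nodes:
combine W(10), R(55) → 65
combine Q(61), Z(63) → 124
combine 65, 124 → 189
Each symbol's bit-cost is frequency × depth; summing gives 378 bits (equivalently 65 + 124 + 189).

378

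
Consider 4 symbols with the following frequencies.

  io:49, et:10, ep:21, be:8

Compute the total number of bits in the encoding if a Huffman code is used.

Build the Huffman tree bottom-up:
be(8) + et(10) → 18
18 + ep(21) → 39
39 + io(49) → 88
Total encoded bits = sum of merged weights = 18 + 39 + 88 = 145.

145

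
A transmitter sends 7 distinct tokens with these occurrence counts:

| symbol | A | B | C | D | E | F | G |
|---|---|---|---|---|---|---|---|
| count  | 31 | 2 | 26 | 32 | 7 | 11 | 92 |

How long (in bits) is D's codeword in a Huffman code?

3

Huffman merges, smallest pair first:
merge B(2) and E(7): 9
merge 9 and F(11): 20
merge 20 and C(26): 46
merge A(31) and D(32): 63
merge 46 and 63: 109
merge G(92) and 109: 201
D's leaf is at depth 3, giving a 3-bit codeword.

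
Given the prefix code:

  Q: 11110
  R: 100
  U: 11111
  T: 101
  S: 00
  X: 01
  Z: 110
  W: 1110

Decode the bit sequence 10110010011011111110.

Read left to right; each codeword is recognised as soon as it completes (prefix code):
  101→T | 100→R | 100→R | 110→Z | 11111→U | 110→Z
Decoded message: TRRZUZ

TRRZUZ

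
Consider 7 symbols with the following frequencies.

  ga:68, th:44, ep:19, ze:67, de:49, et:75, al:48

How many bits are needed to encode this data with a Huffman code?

1030

Merge the two smallest weights repeatedly:
merge ep(19) and th(44): 63
merge al(48) and de(49): 97
merge 63 and ze(67): 130
merge ga(68) and et(75): 143
merge 97 and 130: 227
merge 143 and 227: 370
Total encoded bits = sum of merged weights = 63 + 97 + 130 + 143 + 227 + 370 = 1030.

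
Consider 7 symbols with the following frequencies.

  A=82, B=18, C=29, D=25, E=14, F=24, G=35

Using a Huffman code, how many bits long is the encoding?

596

Merge the two smallest weights repeatedly:
E(14) + B(18) → 32
F(24) + D(25) → 49
C(29) + 32 → 61
G(35) + 49 → 84
61 + A(82) → 143
84 + 143 → 227
The encoded length is the sum of every internal node's weight: 32 + 49 + 61 + 84 + 143 + 227 = 596 bits.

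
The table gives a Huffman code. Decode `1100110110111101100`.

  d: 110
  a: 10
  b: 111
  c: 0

dcddbadc

Read left to right; each codeword is recognised as soon as it completes (prefix code):
  110→d | 0→c | 110→d | 110→d | 111→b | 10→a | 110→d | 0→c
Decoded message: dcddbadc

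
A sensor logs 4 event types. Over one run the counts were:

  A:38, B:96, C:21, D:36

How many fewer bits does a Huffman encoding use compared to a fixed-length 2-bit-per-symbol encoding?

Fixed-length: 2 bits × 191 symbols = 382 bits.
Huffman merges:
combine C(21), D(36) → 57
combine A(38), 57 → 95
combine 95, B(96) → 191
Huffman total = 57 + 95 + 191 = 343 bits.
Saving = 382 − 343 = 39 bits.

39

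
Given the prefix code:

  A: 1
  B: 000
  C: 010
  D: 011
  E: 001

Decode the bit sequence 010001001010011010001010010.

Read left to right; each codeword is recognised as soon as it completes (prefix code):
  010→C | 001→E | 001→E | 010→C | 011→D | 010→C | 001→E | 010→C | 010→C
Decoded message: CEECDCECC

CEECDCECC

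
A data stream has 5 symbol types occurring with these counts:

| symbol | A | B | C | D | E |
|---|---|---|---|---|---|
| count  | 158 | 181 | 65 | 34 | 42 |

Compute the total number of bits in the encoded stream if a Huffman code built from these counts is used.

Build the Huffman tree bottom-up:
D(34) + E(42) → 76
C(65) + 76 → 141
141 + A(158) → 299
B(181) + 299 → 480
Each symbol's bit-cost is frequency × depth; summing gives 996 bits (equivalently 76 + 141 + 299 + 480).

996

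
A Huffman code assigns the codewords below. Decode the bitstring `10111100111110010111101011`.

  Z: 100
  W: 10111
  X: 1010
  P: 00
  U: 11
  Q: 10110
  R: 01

Read left to right; each codeword is recognised as soon as it completes (prefix code):
  10111→W | 100→Z | 11→U | 11→U | 100→Z | 10111→W | 1010→X | 11→U
Decoded message: WZUUZWXU

WZUUZWXU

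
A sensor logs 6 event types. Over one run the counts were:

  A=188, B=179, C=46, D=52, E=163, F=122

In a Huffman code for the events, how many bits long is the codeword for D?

4

Build the tree from the bottom:
merge C(46) and D(52): 98
merge 98 and F(122): 220
merge E(163) and B(179): 342
merge A(188) and 220: 408
merge 342 and 408: 750
The subtree containing D is merged 4 times, so code length = 4.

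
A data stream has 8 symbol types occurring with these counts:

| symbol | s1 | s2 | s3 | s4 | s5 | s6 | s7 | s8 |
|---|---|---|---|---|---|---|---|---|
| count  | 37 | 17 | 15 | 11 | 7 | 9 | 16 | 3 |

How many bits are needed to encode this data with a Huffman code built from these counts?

Build the Huffman tree bottom-up:
s8(3) + s5(7) → 10
s6(9) + 10 → 19
s4(11) + s3(15) → 26
s7(16) + s2(17) → 33
19 + 26 → 45
33 + s1(37) → 70
45 + 70 → 115
The encoded length is the sum of every internal node's weight: 10 + 19 + 26 + 33 + 45 + 70 + 115 = 318 bits.

318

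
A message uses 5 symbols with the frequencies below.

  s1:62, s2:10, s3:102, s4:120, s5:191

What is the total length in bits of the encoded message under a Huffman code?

1025

Greedily combine the two least-frequent nodes:
merge s2(10) and s1(62): 72
merge 72 and s3(102): 174
merge s4(120) and 174: 294
merge s5(191) and 294: 485
The encoded length is the sum of every internal node's weight: 72 + 174 + 294 + 485 = 1025 bits.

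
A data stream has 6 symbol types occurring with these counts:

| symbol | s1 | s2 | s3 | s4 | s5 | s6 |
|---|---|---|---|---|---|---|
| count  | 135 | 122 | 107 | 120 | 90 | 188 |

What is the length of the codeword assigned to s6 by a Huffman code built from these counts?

2

Huffman merges, smallest pair first:
s5(90) + s3(107) → 197
s4(120) + s2(122) → 242
s1(135) + s6(188) → 323
197 + 242 → 439
323 + 439 → 762
s6 sits 2 levels below the root, so its codeword is 2 bits.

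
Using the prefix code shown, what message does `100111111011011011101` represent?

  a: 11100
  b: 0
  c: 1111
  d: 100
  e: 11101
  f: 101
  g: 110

Read left to right; each codeword is recognised as soon as it completes (prefix code):
  100→d | 1111→c | 110→g | 110→g | 110→g | 11101→e
Decoded message: dcggge

dcggge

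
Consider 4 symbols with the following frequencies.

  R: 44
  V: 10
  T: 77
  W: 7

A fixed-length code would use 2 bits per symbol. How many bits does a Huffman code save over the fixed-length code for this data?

Fixed-length: 2 bits × 138 symbols = 276 bits.
Huffman merges:
combine W(7), V(10) → 17
combine 17, R(44) → 61
combine 61, T(77) → 138
Huffman total = 17 + 61 + 138 = 216 bits.
Saving = 276 − 216 = 60 bits.

60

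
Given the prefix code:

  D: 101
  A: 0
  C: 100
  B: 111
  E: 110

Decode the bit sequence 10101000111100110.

DACABCE

Read left to right; each codeword is recognised as soon as it completes (prefix code):
  101→D | 0→A | 100→C | 0→A | 111→B | 100→C | 110→E
Decoded message: DACABCE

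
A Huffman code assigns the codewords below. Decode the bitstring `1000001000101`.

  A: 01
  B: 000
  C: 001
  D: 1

DBCBDA

Read left to right; each codeword is recognised as soon as it completes (prefix code):
  1→D | 000→B | 001→C | 000→B | 1→D | 01→A
Decoded message: DBCBDA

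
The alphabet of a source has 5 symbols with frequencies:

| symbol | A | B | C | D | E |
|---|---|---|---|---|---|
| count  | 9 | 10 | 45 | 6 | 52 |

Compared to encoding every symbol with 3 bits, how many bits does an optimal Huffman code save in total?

134

Fixed-length: 3 bits × 122 symbols = 366 bits.
Huffman merges:
merge D(6) and A(9): 15
merge B(10) and 15: 25
merge 25 and C(45): 70
merge E(52) and 70: 122
Huffman total = 15 + 25 + 70 + 122 = 232 bits.
Saving = 366 − 232 = 134 bits.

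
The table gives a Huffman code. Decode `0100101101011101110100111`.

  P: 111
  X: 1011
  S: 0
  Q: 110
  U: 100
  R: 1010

Read left to right; each codeword is recognised as soon as it completes (prefix code):
  0→S | 100→U | 1011→X | 0→S | 1011→X | 1011→X | 1010→R | 0→S | 111→P
Decoded message: SUXSXXRSP

SUXSXXRSP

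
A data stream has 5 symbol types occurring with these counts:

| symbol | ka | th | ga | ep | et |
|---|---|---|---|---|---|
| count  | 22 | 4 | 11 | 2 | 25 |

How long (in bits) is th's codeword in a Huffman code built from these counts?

Huffman merges, smallest pair first:
ep(2) + th(4) → 6
6 + ga(11) → 17
17 + ka(22) → 39
et(25) + 39 → 64
th sits 4 levels below the root, so its codeword is 4 bits.

4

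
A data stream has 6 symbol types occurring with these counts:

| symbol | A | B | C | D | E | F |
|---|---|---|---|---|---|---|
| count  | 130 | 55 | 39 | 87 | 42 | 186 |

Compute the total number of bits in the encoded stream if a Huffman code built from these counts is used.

1295

Merge the two smallest weights repeatedly:
combine C(39), E(42) → 81
combine B(55), 81 → 136
combine D(87), A(130) → 217
combine 136, F(186) → 322
combine 217, 322 → 539
Total encoded bits = sum of merged weights = 81 + 136 + 217 + 322 + 539 = 1295.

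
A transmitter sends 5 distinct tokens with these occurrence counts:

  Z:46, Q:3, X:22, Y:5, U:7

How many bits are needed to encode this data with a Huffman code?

143

Merge the two smallest weights repeatedly:
Q(3) + Y(5) → 8
U(7) + 8 → 15
15 + X(22) → 37
37 + Z(46) → 83
The encoded length is the sum of every internal node's weight: 8 + 15 + 37 + 83 = 143 bits.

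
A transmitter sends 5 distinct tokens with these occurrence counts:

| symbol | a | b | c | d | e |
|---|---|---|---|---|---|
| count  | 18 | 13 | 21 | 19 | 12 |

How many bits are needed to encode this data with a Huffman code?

Build the Huffman tree bottom-up:
merge e(12) and b(13): 25
merge a(18) and d(19): 37
merge c(21) and 25: 46
merge 37 and 46: 83
The encoded length is the sum of every internal node's weight: 25 + 37 + 46 + 83 = 191 bits.

191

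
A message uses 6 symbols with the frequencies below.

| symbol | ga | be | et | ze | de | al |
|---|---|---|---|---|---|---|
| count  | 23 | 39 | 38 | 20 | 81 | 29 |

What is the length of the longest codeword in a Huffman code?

Merge the two lowest-weight nodes at each step:
merge ze(20) and ga(23): 43
merge al(29) and et(38): 67
merge be(39) and 43: 82
merge 67 and de(81): 148
merge 82 and 148: 230
Maximum depth reached is 3.

3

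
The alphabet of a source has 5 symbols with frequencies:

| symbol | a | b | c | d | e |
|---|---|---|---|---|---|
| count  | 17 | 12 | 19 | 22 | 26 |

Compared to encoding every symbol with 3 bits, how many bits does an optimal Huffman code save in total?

Fixed-length: 3 bits × 96 symbols = 288 bits.
Huffman merges:
combine b(12), a(17) → 29
combine c(19), d(22) → 41
combine e(26), 29 → 55
combine 41, 55 → 96
Huffman total = 29 + 41 + 55 + 96 = 221 bits.
Saving = 288 − 221 = 67 bits.

67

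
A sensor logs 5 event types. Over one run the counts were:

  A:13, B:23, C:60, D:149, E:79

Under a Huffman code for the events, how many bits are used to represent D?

1

Repeatedly merge the two smallest:
combine A(13), B(23) → 36
combine 36, C(60) → 96
combine E(79), 96 → 175
combine D(149), 175 → 324
D sits one level below the root: a 1-bit codeword.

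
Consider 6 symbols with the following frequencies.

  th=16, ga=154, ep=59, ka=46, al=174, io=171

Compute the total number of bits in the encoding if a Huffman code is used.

1423

Build the Huffman tree bottom-up:
th(16) + ka(46) → 62
ep(59) + 62 → 121
121 + ga(154) → 275
io(171) + al(174) → 345
275 + 345 → 620
The encoded length is the sum of every internal node's weight: 62 + 121 + 275 + 345 + 620 = 1423 bits.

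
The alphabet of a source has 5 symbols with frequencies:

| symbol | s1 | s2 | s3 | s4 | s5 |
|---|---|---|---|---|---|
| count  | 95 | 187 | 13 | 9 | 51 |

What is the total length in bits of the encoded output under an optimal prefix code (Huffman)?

618

Greedily combine the two least-frequent nodes:
s4(9) + s3(13) → 22
22 + s5(51) → 73
73 + s1(95) → 168
168 + s2(187) → 355
The encoded length is the sum of every internal node's weight: 22 + 73 + 168 + 355 = 618 bits.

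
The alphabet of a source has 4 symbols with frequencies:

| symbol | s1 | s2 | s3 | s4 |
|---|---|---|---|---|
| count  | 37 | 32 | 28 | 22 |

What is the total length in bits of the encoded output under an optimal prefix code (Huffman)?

238

Greedily combine the two least-frequent nodes:
combine s4(22), s3(28) → 50
combine s2(32), s1(37) → 69
combine 50, 69 → 119
Each symbol's bit-cost is frequency × depth; summing gives 238 bits (equivalently 50 + 69 + 119).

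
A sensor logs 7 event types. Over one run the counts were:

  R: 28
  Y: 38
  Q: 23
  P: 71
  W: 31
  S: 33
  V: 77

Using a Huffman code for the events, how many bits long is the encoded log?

Merge the two smallest weights repeatedly:
merge Q(23) and R(28): 51
merge W(31) and S(33): 64
merge Y(38) and 51: 89
merge 64 and P(71): 135
merge V(77) and 89: 166
merge 135 and 166: 301
Total encoded bits = sum of merged weights = 51 + 64 + 89 + 135 + 166 + 301 = 806.

806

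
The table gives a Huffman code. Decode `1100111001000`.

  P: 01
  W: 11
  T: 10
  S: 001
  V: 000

WSWSV

Read left to right; each codeword is recognised as soon as it completes (prefix code):
  11→W | 001→S | 11→W | 001→S | 000→V
Decoded message: WSWSV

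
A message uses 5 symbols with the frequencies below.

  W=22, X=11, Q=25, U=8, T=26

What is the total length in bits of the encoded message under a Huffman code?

203

Build the Huffman tree bottom-up:
merge U(8) and X(11): 19
merge 19 and W(22): 41
merge Q(25) and T(26): 51
merge 41 and 51: 92
The encoded length is the sum of every internal node's weight: 19 + 41 + 51 + 92 = 203 bits.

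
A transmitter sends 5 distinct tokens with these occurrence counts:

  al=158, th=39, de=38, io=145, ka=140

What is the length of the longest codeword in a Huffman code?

Merge the two lowest-weight nodes at each step:
merge de(38) and th(39): 77
merge 77 and ka(140): 217
merge io(145) and al(158): 303
merge 217 and 303: 520
The rarest symbols sit at the bottom; the longest codeword is 3 bits.

3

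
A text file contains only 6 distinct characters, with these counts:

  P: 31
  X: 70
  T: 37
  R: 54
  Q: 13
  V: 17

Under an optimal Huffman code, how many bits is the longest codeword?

Merge the two lowest-weight nodes at each step:
merge Q(13) and V(17): 30
merge 30 and P(31): 61
merge T(37) and R(54): 91
merge 61 and X(70): 131
merge 91 and 131: 222
The rarest symbols sit at the bottom; the longest codeword is 4 bits.

4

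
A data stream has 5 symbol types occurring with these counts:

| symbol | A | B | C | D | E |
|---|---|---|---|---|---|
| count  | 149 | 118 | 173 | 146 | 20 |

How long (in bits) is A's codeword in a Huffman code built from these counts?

2

Huffman merges, smallest pair first:
combine E(20), B(118) → 138
combine 138, D(146) → 284
combine A(149), C(173) → 322
combine 284, 322 → 606
A sits 2 levels below the root, so its codeword is 2 bits.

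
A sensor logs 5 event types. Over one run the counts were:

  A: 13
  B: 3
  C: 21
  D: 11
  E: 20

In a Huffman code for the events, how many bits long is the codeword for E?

Build the tree from the bottom:
combine B(3), D(11) → 14
combine A(13), 14 → 27
combine E(20), C(21) → 41
combine 27, 41 → 68
The subtree containing E is merged 2 times, so code length = 2.

2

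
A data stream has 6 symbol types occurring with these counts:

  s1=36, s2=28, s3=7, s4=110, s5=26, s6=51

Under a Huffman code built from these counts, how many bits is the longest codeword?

Merge the two lowest-weight nodes at each step:
merge s3(7) and s5(26): 33
merge s2(28) and 33: 61
merge s1(36) and s6(51): 87
merge 61 and 87: 148
merge s4(110) and 148: 258
The first pair merged (s3, s5) ends up deepest, at depth 4.

4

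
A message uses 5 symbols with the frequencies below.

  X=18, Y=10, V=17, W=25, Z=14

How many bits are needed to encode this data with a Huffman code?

Merge the two smallest weights repeatedly:
combine Y(10), Z(14) → 24
combine V(17), X(18) → 35
combine 24, W(25) → 49
combine 35, 49 → 84
Total encoded bits = sum of merged weights = 24 + 35 + 49 + 84 = 192.

192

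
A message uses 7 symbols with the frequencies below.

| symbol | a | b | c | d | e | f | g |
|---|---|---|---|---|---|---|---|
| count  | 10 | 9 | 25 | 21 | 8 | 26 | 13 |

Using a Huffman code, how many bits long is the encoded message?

302

Greedily combine the two least-frequent nodes:
merge e(8) and b(9): 17
merge a(10) and g(13): 23
merge 17 and d(21): 38
merge 23 and c(25): 48
merge f(26) and 38: 64
merge 48 and 64: 112
The encoded length is the sum of every internal node's weight: 17 + 23 + 38 + 48 + 64 + 112 = 302 bits.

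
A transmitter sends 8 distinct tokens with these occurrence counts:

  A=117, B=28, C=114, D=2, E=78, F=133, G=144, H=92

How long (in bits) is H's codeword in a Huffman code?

3

Build the tree from the bottom:
merge D(2) and B(28): 30
merge 30 and E(78): 108
merge H(92) and 108: 200
merge C(114) and A(117): 231
merge F(133) and G(144): 277
merge 200 and 231: 431
merge 277 and 431: 708
The subtree containing H is merged 3 times, so code length = 3.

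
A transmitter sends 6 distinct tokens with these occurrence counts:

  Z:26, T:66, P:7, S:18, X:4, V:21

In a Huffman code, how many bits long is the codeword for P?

Build the tree from the bottom:
X(4) + P(7) → 11
11 + S(18) → 29
V(21) + Z(26) → 47
29 + 47 → 76
T(66) + 76 → 142
P's leaf is at depth 4, giving a 4-bit codeword.

4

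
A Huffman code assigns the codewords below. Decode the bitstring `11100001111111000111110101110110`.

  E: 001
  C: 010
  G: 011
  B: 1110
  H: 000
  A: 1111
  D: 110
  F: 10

Read left to right; each codeword is recognised as soon as it completes (prefix code):
  1110→B | 000→H | 1111→A | 1110→B | 001→E | 1111→A | 010→C | 1110→B | 110→D
Decoded message: BHABEACBD

BHABEACBD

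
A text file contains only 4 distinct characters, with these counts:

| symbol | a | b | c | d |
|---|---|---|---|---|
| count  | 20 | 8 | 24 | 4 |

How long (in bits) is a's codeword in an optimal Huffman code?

2

Build the tree from the bottom:
combine d(4), b(8) → 12
combine 12, a(20) → 32
combine c(24), 32 → 56
The subtree containing a is merged 2 times, so code length = 2.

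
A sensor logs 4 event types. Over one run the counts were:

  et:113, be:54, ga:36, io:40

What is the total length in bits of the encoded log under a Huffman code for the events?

Greedily combine the two least-frequent nodes:
merge ga(36) and io(40): 76
merge be(54) and 76: 130
merge et(113) and 130: 243
Total encoded bits = sum of merged weights = 76 + 130 + 243 = 449.

449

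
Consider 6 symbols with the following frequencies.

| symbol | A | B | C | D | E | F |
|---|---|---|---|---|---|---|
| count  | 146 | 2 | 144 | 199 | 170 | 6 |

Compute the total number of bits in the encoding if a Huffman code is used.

1494

Merge the two smallest weights repeatedly:
B(2) + F(6) → 8
8 + C(144) → 152
A(146) + 152 → 298
E(170) + D(199) → 369
298 + 369 → 667
Total encoded bits = sum of merged weights = 8 + 152 + 298 + 369 + 667 = 1494.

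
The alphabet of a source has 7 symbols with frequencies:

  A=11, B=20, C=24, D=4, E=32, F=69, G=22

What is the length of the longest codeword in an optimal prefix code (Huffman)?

5

Merge the two lowest-weight nodes at each step:
combine D(4), A(11) → 15
combine 15, B(20) → 35
combine G(22), C(24) → 46
combine E(32), 35 → 67
combine 46, 67 → 113
combine F(69), 113 → 182
Maximum depth reached is 5.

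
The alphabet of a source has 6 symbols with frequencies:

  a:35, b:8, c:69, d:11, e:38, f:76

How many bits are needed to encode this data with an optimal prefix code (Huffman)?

Build the Huffman tree bottom-up:
b(8) + d(11) → 19
19 + a(35) → 54
e(38) + 54 → 92
c(69) + f(76) → 145
92 + 145 → 237
Total encoded bits = sum of merged weights = 19 + 54 + 92 + 145 + 237 = 547.

547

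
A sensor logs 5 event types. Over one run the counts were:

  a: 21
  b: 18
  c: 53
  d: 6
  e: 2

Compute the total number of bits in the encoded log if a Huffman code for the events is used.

181

Greedily combine the two least-frequent nodes:
merge e(2) and d(6): 8
merge 8 and b(18): 26
merge a(21) and 26: 47
merge 47 and c(53): 100
Total encoded bits = sum of merged weights = 8 + 26 + 47 + 100 = 181.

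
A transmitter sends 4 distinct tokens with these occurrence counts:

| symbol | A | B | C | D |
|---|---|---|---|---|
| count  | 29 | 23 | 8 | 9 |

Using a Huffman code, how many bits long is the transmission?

126

Build the Huffman tree bottom-up:
combine C(8), D(9) → 17
combine 17, B(23) → 40
combine A(29), 40 → 69
Each symbol's bit-cost is frequency × depth; summing gives 126 bits (equivalently 17 + 40 + 69).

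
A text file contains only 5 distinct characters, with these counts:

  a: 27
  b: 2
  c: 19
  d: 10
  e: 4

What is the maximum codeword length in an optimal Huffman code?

Merge the two lowest-weight nodes at each step:
combine b(2), e(4) → 6
combine 6, d(10) → 16
combine 16, c(19) → 35
combine a(27), 35 → 62
The first pair merged (b, e) ends up deepest, at depth 4.

4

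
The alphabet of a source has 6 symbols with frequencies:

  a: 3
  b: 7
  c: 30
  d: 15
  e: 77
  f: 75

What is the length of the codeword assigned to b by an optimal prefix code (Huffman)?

Huffman merges, smallest pair first:
combine a(3), b(7) → 10
combine 10, d(15) → 25
combine 25, c(30) → 55
combine 55, f(75) → 130
combine e(77), 130 → 207
The subtree containing b is merged 5 times, so code length = 5.

5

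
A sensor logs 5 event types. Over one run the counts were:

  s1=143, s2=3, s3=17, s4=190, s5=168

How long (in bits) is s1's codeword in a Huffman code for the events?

3

Build the tree from the bottom:
merge s2(3) and s3(17): 20
merge 20 and s1(143): 163
merge 163 and s5(168): 331
merge s4(190) and 331: 521
s1's leaf is at depth 3, giving a 3-bit codeword.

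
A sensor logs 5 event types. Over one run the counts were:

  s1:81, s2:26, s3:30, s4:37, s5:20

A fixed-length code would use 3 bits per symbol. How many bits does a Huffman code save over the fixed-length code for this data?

Fixed-length: 3 bits × 194 symbols = 582 bits.
Huffman merges:
combine s5(20), s2(26) → 46
combine s3(30), s4(37) → 67
combine 46, 67 → 113
combine s1(81), 113 → 194
Huffman total = 46 + 67 + 113 + 194 = 420 bits.
Saving = 582 − 420 = 162 bits.

162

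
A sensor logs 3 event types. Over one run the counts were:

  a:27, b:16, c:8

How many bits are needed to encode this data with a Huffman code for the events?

75

Greedily combine the two least-frequent nodes:
merge c(8) and b(16): 24
merge 24 and a(27): 51
The encoded length is the sum of every internal node's weight: 24 + 51 = 75 bits.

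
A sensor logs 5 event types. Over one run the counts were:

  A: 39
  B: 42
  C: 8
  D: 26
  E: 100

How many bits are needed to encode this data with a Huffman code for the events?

437

Merge the two smallest weights repeatedly:
merge C(8) and D(26): 34
merge 34 and A(39): 73
merge B(42) and 73: 115
merge E(100) and 115: 215
Total encoded bits = sum of merged weights = 34 + 73 + 115 + 215 = 437.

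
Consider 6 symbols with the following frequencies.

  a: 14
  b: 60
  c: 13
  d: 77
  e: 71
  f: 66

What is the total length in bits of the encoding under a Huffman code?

716

Merge the two smallest weights repeatedly:
c(13) + a(14) → 27
27 + b(60) → 87
f(66) + e(71) → 137
d(77) + 87 → 164
137 + 164 → 301
The encoded length is the sum of every internal node's weight: 27 + 87 + 137 + 164 + 301 = 716 bits.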